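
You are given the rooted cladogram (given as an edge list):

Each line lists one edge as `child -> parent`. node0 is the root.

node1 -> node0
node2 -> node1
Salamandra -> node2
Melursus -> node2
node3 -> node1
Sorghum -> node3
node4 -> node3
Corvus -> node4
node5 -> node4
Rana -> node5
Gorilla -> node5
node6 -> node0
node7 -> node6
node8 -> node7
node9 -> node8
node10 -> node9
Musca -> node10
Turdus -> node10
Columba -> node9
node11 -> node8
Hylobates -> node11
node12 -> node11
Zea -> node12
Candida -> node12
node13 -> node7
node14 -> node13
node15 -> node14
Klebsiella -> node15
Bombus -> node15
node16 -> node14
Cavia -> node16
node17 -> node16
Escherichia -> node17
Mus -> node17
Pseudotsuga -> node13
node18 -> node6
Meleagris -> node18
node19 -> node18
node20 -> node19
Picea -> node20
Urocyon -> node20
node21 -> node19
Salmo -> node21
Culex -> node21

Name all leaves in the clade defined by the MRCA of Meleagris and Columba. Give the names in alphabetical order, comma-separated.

Bombus, Candida, Cavia, Columba, Culex, Escherichia, Hylobates, Klebsiella, Meleagris, Mus, Musca, Picea, Pseudotsuga, Salmo, Turdus, Urocyon, Zea

Tracing Meleagris: it sits inside (Meleagris,((Picea,Urocyon),(Salmo,Culex))).
Tracing Columba: it sits inside ((Musca,Turdus),Columba).
The smallest clade enclosing both is (((((Musca,Turdus),Columba),(Hylobates,(Zea,Candida))),(((Klebsiella,Bombus),(Cavia,(Escherichia,Mus))),Pseudotsuga)),(Meleagris,((Picea,Urocyon),(Salmo,Culex)))); the answer is its 17 terminal taxa in alphabetical order.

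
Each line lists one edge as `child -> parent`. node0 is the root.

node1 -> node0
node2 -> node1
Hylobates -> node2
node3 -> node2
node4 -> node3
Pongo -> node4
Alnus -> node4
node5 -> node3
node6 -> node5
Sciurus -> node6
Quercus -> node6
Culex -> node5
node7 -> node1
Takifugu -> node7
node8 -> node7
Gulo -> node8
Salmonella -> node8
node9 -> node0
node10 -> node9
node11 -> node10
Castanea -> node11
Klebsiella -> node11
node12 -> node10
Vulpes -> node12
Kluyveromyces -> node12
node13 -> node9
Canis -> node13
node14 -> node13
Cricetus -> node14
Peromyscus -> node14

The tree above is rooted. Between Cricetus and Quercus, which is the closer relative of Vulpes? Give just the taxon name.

Cricetus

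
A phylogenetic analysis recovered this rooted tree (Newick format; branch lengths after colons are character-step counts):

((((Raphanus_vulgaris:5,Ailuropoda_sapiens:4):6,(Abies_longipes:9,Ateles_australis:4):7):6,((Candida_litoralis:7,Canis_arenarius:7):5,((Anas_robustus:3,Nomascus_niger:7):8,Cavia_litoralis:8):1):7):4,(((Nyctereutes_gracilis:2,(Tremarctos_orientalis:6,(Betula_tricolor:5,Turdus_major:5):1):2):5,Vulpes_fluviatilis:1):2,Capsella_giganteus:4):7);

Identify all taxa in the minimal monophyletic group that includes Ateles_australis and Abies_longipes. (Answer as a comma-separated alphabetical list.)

Abies_longipes, Ateles_australis

Tracing Ateles_australis: it sits inside (Abies_longipes,Ateles_australis).
Tracing Abies_longipes: it sits inside (Abies_longipes,Ateles_australis).
The smallest clade enclosing both is (Abies_longipes,Ateles_australis); the answer is its 2 terminal taxa in alphabetical order.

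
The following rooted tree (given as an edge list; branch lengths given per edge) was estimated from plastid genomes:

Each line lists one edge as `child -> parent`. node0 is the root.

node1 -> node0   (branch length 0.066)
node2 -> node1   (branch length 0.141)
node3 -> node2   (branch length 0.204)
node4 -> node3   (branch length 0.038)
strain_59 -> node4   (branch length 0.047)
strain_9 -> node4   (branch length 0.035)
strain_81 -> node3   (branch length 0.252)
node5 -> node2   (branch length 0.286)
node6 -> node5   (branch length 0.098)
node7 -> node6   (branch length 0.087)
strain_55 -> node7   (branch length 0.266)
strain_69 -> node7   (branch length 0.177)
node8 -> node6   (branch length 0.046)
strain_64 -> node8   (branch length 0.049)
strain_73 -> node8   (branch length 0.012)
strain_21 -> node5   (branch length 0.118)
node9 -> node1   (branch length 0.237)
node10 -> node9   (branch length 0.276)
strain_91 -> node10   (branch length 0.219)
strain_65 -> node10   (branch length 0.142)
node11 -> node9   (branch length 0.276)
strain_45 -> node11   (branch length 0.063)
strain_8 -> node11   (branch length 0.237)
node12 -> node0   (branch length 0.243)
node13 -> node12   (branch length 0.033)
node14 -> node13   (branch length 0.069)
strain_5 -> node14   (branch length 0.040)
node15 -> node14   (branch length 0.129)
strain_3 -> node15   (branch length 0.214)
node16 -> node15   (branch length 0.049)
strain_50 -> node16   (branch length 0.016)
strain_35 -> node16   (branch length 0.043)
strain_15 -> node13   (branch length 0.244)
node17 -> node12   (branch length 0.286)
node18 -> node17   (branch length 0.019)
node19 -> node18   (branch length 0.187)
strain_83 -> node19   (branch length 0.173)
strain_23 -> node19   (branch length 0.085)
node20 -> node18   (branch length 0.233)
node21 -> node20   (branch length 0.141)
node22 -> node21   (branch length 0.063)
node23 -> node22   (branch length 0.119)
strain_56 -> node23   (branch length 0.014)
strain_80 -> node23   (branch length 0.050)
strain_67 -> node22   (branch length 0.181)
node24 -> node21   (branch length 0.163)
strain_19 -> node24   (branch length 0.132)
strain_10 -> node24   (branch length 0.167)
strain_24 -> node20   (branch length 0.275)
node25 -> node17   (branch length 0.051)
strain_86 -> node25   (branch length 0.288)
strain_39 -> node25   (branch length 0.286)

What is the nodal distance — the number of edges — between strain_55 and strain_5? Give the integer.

10

The MRCA of strain_55 and strain_5 is the root of the tree.
From strain_55 up to that node: 6 branches. From strain_5 up to the same node: 4 branches. Total: 6 + 4 = 10.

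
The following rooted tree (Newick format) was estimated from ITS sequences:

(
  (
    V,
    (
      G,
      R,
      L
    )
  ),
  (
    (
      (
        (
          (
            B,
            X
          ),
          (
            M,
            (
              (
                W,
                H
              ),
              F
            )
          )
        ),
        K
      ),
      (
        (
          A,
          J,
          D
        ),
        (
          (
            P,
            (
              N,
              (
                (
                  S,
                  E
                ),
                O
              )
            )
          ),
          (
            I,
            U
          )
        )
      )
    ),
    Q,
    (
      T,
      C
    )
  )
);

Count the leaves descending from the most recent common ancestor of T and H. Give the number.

20

The MRCA of T and H is the node subtending (((((B,X),(M,((W,H),F))),K),((A,J,D),((P,(N,((S,E),O))),(I,U)))),Q,(T,C)).
That clade contains 20 terminal taxa: A, B, C, D, E, F, H, I, J, K, M, N, O, P, Q, S, T, U, W, X.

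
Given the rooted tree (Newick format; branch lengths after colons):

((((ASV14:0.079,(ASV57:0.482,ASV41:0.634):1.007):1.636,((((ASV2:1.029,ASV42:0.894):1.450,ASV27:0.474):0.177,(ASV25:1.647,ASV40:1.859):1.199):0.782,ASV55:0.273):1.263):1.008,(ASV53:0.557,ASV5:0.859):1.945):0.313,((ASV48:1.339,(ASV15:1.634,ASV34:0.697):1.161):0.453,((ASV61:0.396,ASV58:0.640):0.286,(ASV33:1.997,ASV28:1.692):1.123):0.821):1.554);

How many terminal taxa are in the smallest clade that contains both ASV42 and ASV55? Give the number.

The MRCA of ASV42 and ASV55 is the node subtending ((((ASV2,ASV42),ASV27),(ASV25,ASV40)),ASV55).
That clade contains 6 terminal taxa: ASV2, ASV25, ASV27, ASV40, ASV42, ASV55.

6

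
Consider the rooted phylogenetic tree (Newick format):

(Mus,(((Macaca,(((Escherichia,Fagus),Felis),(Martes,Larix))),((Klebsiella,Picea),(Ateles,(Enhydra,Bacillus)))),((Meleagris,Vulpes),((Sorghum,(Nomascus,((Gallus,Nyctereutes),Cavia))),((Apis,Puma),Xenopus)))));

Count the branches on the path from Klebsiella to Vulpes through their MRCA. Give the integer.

7

The MRCA of Klebsiella and Vulpes is the node subtending (((Macaca,(((Escherichia,Fagus),Felis),(Martes,Larix))),((Klebsiella,Picea),(Ateles,(Enhydra,Bacillus)))),((Meleagris,Vulpes),((Sorghum,(Nomascus,((Gallus,Nyctereutes),Cavia))),((Apis,Puma),Xenopus)))).
From Klebsiella up to that node: 4 branches. From Vulpes up to the same node: 3 branches. Total: 4 + 3 = 7.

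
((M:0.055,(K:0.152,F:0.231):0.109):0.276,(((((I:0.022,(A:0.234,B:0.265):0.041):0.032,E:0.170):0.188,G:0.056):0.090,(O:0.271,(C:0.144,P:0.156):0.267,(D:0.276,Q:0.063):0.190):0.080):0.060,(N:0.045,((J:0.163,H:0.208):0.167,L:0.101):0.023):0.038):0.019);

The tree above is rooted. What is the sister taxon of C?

P

C attaches to the tree at the node subtending (C,P).
The other lineage descending from that same node — the sister group — is the single tip P.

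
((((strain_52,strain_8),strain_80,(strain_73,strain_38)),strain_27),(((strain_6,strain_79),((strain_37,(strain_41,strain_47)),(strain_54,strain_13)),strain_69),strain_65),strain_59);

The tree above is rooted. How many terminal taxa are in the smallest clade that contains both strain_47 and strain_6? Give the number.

8

The MRCA of strain_47 and strain_6 is the node subtending ((strain_6,strain_79),((strain_37,(strain_41,strain_47)),(strain_54,strain_13)),strain_69).
That clade contains 8 terminal taxa: strain_13, strain_37, strain_41, strain_47, strain_54, strain_6, strain_69, strain_79.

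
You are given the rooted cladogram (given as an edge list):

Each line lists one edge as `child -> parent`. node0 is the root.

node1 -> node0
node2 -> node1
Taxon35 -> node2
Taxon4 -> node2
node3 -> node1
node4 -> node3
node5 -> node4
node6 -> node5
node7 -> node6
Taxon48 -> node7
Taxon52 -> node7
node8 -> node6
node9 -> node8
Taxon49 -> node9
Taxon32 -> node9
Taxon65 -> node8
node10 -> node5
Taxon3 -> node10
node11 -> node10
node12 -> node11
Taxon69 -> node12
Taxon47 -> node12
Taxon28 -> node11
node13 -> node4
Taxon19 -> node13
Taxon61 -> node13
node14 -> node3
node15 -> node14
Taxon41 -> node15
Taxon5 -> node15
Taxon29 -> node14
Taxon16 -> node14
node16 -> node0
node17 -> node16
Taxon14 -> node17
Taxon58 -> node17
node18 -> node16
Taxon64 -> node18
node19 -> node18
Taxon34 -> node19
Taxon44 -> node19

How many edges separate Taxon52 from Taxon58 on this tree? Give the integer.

10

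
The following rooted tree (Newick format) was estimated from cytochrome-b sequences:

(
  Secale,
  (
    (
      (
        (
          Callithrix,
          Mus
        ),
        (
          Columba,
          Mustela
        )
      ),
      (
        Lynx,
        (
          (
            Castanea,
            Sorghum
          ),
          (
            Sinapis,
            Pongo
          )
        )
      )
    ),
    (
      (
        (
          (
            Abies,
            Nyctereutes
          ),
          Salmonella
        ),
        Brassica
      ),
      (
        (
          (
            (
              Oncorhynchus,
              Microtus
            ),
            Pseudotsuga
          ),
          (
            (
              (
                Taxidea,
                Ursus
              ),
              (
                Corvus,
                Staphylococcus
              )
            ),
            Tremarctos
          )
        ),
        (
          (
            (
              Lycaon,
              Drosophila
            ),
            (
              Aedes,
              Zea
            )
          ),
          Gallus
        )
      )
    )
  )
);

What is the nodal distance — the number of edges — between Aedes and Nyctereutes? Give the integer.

The MRCA of Aedes and Nyctereutes is the node subtending ((((Abies,Nyctereutes),Salmonella),Brassica),((((Oncorhynchus,Microtus),Pseudotsuga),(((Taxidea,Ursus),(Corvus,Staphylococcus)),Tremarctos)),(((Lycaon,Drosophila),(Aedes,Zea)),Gallus))).
From Aedes up to that node: 5 branches. From Nyctereutes up to the same node: 4 branches. Total: 5 + 4 = 9.

9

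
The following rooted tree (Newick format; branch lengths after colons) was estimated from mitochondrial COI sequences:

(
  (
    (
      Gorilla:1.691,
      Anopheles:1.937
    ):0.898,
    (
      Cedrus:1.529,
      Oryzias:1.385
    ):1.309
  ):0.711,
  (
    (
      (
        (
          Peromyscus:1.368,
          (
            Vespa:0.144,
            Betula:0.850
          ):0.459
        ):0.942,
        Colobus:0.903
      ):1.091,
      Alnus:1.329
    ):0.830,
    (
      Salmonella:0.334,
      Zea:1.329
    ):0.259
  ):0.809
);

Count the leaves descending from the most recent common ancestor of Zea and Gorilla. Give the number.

11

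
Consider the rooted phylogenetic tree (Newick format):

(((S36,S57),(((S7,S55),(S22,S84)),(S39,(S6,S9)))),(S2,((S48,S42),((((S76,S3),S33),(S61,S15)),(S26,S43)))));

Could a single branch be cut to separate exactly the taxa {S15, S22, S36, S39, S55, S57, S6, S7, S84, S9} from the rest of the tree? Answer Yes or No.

No

The MRCA of the listed taxa is the root, so the smallest clade containing them is the whole tree.
That clade also contains S2, S26, S3, S33, S42, S43, S48, S61, S76, which are not in the proposed group, so the group is not monophyletic.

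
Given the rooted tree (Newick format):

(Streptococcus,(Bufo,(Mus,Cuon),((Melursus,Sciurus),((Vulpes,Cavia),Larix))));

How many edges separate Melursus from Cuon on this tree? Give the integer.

5

The MRCA of Melursus and Cuon is the node subtending (Bufo,(Mus,Cuon),((Melursus,Sciurus),((Vulpes,Cavia),Larix))).
From Melursus up to that node: 3 branches. From Cuon up to the same node: 2 branches. Total: 3 + 2 = 5.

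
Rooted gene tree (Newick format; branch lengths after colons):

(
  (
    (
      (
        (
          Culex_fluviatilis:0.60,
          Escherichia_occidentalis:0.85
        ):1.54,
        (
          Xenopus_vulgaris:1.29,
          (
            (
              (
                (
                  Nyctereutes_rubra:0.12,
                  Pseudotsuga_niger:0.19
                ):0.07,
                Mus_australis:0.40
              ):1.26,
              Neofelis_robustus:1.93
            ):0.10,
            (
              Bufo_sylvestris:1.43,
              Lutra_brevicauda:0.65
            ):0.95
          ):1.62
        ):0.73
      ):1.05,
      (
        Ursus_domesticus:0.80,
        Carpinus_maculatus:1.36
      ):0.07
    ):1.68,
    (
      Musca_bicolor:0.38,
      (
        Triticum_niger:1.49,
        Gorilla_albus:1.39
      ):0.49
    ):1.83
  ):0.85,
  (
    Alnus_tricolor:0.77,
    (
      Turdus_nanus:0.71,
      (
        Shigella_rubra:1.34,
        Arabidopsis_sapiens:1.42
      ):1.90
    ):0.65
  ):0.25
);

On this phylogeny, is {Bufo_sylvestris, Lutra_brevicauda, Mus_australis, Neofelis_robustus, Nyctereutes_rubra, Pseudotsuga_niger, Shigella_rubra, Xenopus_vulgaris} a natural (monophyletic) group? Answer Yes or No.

No

The MRCA of the listed taxa is the root, so the smallest clade containing them is the whole tree.
That clade also contains Alnus_tricolor, Arabidopsis_sapiens, Carpinus_maculatus, Culex_fluviatilis, Escherichia_occidentalis, Gorilla_albus, Musca_bicolor, Triticum_niger, Turdus_nanus, Ursus_domesticus, which are not in the proposed group, so the group is not monophyletic.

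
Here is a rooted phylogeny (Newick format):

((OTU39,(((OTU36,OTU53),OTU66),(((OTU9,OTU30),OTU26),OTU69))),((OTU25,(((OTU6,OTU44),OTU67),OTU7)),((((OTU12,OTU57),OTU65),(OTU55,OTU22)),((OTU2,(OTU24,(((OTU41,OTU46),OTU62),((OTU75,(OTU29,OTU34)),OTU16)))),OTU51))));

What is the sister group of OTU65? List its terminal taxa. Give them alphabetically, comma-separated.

OTU12, OTU57

OTU65 attaches to the tree at the node subtending ((OTU12,OTU57),OTU65).
The other lineage descending from that same node — the sister group — is (OTU12,OTU57); its 2 tips in alphabetical order are the answer.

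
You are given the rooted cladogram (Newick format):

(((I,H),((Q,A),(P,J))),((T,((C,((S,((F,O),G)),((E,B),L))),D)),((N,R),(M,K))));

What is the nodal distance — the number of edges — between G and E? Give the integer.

The MRCA of G and E is the node subtending ((S,((F,O),G)),((E,B),L)).
From G up to that node: 3 branches. From E up to the same node: 3 branches. Total: 3 + 3 = 6.

6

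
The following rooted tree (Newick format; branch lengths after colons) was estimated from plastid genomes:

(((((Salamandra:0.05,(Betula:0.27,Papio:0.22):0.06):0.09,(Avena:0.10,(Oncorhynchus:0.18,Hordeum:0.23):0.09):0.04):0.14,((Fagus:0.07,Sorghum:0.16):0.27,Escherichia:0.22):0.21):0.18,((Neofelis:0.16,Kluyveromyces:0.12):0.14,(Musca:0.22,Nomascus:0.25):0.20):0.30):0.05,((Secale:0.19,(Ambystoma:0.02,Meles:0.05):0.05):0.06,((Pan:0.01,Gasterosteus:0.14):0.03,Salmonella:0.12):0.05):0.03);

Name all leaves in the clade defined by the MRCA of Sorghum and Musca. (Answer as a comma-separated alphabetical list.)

Tracing Sorghum: it sits inside (Fagus,Sorghum).
Tracing Musca: it sits inside (Musca,Nomascus).
The smallest clade enclosing both is ((((Salamandra,(Betula,Papio)),(Avena,(Oncorhynchus,Hordeum))),((Fagus,Sorghum),Escherichia)),((Neofelis,Kluyveromyces),(Musca,Nomascus))); the answer is its 13 terminal taxa in alphabetical order.

Avena, Betula, Escherichia, Fagus, Hordeum, Kluyveromyces, Musca, Neofelis, Nomascus, Oncorhynchus, Papio, Salamandra, Sorghum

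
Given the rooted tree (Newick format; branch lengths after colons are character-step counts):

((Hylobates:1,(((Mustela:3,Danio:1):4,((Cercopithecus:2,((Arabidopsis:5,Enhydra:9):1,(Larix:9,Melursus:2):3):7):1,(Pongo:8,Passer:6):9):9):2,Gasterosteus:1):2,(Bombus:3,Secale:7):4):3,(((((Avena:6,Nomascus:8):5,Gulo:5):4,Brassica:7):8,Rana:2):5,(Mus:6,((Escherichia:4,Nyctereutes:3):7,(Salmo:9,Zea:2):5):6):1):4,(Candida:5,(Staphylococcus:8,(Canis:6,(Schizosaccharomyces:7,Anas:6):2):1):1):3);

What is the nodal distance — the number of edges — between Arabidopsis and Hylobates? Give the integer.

The MRCA of Arabidopsis and Hylobates is the node subtending (Hylobates,(((Mustela,Danio),((Cercopithecus,((Arabidopsis,Enhydra),(Larix,Melursus))),(Pongo,Passer))),Gasterosteus),(Bombus,Secale)).
From Arabidopsis up to that node: 7 branches. From Hylobates up to the same node: 1 branch. Total: 7 + 1 = 8.

8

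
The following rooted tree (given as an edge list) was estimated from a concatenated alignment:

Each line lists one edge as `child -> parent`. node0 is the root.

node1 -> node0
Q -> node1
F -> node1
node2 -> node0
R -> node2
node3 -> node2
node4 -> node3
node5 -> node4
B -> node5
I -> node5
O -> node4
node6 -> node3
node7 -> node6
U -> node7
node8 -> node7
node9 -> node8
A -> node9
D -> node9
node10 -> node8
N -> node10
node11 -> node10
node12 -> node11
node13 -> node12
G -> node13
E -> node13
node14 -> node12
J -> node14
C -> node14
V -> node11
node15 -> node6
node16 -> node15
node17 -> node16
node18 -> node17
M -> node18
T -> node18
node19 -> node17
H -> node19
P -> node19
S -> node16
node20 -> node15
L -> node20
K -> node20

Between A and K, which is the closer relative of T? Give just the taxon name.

K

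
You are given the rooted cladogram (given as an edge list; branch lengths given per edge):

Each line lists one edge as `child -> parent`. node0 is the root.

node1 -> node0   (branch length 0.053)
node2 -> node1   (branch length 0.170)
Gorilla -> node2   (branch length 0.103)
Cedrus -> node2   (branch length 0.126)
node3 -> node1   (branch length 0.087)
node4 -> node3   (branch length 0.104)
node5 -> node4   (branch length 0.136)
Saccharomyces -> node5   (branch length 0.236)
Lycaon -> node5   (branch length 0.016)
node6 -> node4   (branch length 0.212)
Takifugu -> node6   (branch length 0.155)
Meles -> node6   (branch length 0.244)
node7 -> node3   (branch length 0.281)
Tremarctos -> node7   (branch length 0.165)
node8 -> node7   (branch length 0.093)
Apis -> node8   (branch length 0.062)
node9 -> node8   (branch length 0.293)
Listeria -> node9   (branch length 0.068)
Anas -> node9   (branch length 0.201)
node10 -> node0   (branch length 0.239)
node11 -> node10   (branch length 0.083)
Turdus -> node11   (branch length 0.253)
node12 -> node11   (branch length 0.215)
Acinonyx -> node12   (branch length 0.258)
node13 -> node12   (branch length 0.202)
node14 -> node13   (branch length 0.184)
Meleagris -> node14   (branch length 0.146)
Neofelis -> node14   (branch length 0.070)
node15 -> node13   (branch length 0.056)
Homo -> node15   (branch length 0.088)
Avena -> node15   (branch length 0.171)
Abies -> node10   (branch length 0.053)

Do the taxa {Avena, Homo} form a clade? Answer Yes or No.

The most recent common ancestor of these taxa subtends (Homo,Avena).
That clade has exactly 2 tips — every listed taxon and nothing else — so the group is monophyletic.

Yes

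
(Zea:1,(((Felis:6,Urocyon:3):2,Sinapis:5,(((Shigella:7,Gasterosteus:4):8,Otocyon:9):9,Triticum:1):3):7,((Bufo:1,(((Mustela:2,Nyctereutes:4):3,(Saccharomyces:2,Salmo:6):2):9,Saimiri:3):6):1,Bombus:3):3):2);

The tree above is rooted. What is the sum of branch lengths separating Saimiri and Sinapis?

The path runs Saimiri → … → MRCA → … → Sinapis; the MRCA is the node subtending (((Felis,Urocyon),Sinapis,(((Shigella,Gasterosteus),Otocyon),Triticum)),((Bufo,(((Mustela,Nyctereutes),(Saccharomyces,Salmo)),Saimiri)),Bombus)).
Branch lengths along that path: 3 + 6 + 1 + 3 + 7 + 5 = 25.

25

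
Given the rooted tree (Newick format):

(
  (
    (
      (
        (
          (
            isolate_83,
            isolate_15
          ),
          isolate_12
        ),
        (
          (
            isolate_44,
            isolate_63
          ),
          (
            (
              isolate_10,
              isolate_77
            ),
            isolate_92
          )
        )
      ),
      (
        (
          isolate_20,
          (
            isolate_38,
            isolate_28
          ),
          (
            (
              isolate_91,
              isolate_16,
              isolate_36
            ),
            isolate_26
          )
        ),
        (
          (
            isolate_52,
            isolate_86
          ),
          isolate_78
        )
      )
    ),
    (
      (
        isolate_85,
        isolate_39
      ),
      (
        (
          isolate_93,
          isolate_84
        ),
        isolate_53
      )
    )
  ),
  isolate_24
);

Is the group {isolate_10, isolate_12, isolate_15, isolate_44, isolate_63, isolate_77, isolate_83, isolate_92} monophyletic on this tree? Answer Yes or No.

Yes

The most recent common ancestor of these taxa subtends (((isolate_83,isolate_15),isolate_12),((isolate_44,isolate_63),((isolate_10,isolate_77),isolate_92))).
That clade has exactly 8 tips — every listed taxon and nothing else — so the group is monophyletic.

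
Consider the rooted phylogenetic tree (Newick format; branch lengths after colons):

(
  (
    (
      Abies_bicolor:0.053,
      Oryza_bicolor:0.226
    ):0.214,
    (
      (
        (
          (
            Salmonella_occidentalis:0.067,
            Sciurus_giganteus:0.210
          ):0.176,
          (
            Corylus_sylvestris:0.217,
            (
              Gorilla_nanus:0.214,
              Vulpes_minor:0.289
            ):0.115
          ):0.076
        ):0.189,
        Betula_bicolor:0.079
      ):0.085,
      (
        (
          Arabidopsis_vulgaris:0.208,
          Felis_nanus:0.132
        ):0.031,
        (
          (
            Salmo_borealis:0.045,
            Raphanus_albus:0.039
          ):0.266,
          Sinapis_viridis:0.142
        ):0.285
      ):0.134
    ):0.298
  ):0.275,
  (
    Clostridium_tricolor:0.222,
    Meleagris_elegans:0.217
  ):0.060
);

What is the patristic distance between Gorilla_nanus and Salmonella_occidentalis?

The path runs Gorilla_nanus → … → MRCA → … → Salmonella_occidentalis; the MRCA is the node subtending ((Salmonella_occidentalis,Sciurus_giganteus),(Corylus_sylvestris,(Gorilla_nanus,Vulpes_minor))).
Branch lengths along that path: 0.214 + 0.115 + 0.076 + 0.176 + 0.067 = 0.648.

0.648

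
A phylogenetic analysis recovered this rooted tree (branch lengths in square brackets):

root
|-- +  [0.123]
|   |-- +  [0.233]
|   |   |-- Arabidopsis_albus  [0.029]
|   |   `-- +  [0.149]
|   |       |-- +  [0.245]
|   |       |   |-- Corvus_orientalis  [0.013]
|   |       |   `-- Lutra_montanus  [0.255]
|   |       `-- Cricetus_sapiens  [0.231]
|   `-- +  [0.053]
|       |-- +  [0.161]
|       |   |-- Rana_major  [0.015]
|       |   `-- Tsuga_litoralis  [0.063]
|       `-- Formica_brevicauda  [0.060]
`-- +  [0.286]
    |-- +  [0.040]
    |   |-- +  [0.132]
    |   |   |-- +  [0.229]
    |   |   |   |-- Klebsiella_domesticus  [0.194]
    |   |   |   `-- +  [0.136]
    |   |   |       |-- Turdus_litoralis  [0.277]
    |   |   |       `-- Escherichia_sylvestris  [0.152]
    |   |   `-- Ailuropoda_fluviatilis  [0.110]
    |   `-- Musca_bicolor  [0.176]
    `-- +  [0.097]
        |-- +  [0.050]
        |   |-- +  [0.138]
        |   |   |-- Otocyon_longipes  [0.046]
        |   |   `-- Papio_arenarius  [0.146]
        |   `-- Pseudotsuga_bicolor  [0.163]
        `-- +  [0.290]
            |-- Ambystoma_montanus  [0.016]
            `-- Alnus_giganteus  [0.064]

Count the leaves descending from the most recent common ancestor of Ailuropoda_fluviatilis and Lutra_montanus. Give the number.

The MRCA of Ailuropoda_fluviatilis and Lutra_montanus is the root, so the clade is the entire tree.
That clade contains 17 terminal taxa: Ailuropoda_fluviatilis, Alnus_giganteus, Ambystoma_montanus, Arabidopsis_albus, Corvus_orientalis, Cricetus_sapiens, Escherichia_sylvestris, Formica_brevicauda, Klebsiella_domesticus, Lutra_montanus, Musca_bicolor, Otocyon_longipes, Papio_arenarius, Pseudotsuga_bicolor, Rana_major, Tsuga_litoralis, Turdus_litoralis.

17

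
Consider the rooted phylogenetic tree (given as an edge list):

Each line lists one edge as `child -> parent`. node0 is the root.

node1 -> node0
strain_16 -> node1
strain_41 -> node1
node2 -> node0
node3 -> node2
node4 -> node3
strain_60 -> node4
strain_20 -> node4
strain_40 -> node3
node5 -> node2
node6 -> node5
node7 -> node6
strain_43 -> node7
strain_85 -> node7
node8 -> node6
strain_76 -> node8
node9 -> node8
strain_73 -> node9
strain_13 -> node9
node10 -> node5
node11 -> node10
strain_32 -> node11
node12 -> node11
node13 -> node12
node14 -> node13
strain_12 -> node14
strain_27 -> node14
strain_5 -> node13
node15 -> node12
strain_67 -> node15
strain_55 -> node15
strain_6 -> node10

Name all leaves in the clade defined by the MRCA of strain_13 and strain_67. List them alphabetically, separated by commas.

Tracing strain_13: it sits inside (strain_73,strain_13).
Tracing strain_67: it sits inside (strain_67,strain_55).
The smallest clade enclosing both is (((strain_43,strain_85),(strain_76,(strain_73,strain_13))),((strain_32,(((strain_12,strain_27),strain_5),(strain_67,strain_55))),strain_6)); the answer is its 12 terminal taxa in alphabetical order.

strain_12, strain_13, strain_27, strain_32, strain_43, strain_5, strain_55, strain_6, strain_67, strain_73, strain_76, strain_85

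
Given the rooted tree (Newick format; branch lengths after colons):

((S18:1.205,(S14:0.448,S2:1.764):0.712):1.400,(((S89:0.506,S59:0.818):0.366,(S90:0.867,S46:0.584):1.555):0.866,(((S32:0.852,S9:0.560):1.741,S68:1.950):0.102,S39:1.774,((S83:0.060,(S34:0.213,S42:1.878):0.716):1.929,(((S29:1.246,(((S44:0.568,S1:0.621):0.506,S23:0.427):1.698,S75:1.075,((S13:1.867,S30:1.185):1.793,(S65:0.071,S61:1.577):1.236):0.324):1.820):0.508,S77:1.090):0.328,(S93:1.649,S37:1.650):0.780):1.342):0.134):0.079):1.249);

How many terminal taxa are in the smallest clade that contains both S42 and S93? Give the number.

15

The MRCA of S42 and S93 is the node subtending ((S83,(S34,S42)),(((S29,(((S44,S1),S23),S75,((S13,S30),(S65,S61)))),S77),(S93,S37))).
That clade contains 15 terminal taxa: S1, S13, S23, S29, S30, S34, S37, S42, S44, S61, S65, S75, S77, S83, S93.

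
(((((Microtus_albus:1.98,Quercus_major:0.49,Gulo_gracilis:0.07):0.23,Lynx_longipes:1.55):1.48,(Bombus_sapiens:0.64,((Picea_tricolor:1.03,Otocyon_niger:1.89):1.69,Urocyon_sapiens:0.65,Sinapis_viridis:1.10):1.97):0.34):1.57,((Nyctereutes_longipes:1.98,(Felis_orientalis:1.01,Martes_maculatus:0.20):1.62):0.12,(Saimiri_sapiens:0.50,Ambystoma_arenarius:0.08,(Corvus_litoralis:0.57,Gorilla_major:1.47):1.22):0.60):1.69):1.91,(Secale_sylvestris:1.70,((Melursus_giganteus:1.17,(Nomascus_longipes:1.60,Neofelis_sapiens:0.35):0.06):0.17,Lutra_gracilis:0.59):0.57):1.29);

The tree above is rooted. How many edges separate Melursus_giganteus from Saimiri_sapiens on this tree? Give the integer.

8

The MRCA of Melursus_giganteus and Saimiri_sapiens is the root of the tree.
From Melursus_giganteus up to that node: 4 branches. From Saimiri_sapiens up to the same node: 4 branches. Total: 4 + 4 = 8.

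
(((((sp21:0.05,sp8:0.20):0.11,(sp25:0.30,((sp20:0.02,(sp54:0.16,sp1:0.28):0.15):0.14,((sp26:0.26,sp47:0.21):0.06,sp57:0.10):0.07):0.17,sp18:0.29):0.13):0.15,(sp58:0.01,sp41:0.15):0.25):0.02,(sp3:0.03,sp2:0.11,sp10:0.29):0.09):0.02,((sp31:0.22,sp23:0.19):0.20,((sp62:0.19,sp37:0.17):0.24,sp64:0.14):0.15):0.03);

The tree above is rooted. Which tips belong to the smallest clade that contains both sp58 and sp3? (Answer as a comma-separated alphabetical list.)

sp1, sp10, sp18, sp2, sp20, sp21, sp25, sp26, sp3, sp41, sp47, sp54, sp57, sp58, sp8

Tracing sp58: it sits inside (sp58,sp41).
Tracing sp3: it sits inside (sp3,sp2,sp10).
The smallest clade enclosing both is ((((sp21,sp8),(sp25,((sp20,(sp54,sp1)),((sp26,sp47),sp57)),sp18)),(sp58,sp41)),(sp3,sp2,sp10)); the answer is its 15 terminal taxa in alphabetical order.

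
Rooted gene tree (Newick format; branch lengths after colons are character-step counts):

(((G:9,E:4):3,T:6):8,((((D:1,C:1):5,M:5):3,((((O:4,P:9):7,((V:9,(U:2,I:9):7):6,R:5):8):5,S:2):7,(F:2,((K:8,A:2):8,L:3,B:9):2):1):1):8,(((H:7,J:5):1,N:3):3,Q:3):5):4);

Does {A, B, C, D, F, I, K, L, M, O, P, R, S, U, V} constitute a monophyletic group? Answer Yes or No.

Yes

The most recent common ancestor of these taxa subtends (((D,C),M),((((O,P),((V,(U,I)),R)),S),(F,((K,A),L,B)))).
That clade has exactly 15 tips — every listed taxon and nothing else — so the group is monophyletic.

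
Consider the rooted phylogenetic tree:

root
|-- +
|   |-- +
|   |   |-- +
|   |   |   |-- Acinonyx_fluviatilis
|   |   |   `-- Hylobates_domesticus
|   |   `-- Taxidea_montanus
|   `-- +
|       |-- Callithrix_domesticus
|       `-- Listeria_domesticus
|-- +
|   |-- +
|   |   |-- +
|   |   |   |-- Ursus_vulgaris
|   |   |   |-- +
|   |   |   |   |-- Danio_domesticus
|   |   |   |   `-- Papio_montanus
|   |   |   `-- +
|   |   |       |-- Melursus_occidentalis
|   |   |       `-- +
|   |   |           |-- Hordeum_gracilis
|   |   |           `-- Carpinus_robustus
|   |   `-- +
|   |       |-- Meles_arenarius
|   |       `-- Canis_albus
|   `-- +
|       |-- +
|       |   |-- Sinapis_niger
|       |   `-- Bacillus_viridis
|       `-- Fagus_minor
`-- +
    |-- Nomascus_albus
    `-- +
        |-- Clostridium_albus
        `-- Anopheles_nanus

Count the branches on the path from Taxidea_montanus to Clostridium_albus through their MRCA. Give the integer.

The MRCA of Taxidea_montanus and Clostridium_albus is the root of the tree.
From Taxidea_montanus up to that node: 3 branches. From Clostridium_albus up to the same node: 3 branches. Total: 3 + 3 = 6.

6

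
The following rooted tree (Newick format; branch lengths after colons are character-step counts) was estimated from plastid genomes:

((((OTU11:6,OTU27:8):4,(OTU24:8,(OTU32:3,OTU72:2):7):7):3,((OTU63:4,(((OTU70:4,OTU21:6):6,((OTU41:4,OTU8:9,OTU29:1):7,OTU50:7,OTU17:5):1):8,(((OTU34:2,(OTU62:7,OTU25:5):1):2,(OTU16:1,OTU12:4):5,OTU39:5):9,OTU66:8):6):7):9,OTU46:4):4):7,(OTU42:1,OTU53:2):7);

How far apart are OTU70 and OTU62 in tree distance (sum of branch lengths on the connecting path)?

43

The path runs OTU70 → … → MRCA → … → OTU62; the MRCA is the node subtending (((OTU70,OTU21),((OTU41,OTU8,OTU29),OTU50,OTU17)),(((OTU34,(OTU62,OTU25)),(OTU16,OTU12),OTU39),OTU66)).
Branch lengths along that path: 4 + 6 + 8 + 6 + 9 + 2 + 1 + 7 = 43.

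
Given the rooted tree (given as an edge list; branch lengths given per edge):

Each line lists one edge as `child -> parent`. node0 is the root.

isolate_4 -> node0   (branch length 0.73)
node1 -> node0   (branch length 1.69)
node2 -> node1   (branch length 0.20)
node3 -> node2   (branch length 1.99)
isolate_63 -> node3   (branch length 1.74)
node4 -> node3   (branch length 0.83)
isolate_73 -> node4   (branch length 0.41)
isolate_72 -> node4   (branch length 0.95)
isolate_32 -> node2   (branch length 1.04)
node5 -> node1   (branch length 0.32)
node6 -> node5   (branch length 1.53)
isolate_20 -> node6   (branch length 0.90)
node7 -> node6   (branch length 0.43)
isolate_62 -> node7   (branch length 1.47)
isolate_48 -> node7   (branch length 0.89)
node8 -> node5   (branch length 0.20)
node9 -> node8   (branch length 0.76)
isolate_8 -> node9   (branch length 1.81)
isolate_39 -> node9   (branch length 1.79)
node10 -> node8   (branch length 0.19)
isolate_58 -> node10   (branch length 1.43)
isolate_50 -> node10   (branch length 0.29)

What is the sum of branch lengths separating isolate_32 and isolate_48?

4.41

The path runs isolate_32 → … → MRCA → … → isolate_48; the MRCA is the node subtending (((isolate_63,(isolate_73,isolate_72)),isolate_32),((isolate_20,(isolate_62,isolate_48)),((isolate_8,isolate_39),(isolate_58,isolate_50)))).
Branch lengths along that path: 1.04 + 0.20 + 0.32 + 1.53 + 0.43 + 0.89 = 4.41.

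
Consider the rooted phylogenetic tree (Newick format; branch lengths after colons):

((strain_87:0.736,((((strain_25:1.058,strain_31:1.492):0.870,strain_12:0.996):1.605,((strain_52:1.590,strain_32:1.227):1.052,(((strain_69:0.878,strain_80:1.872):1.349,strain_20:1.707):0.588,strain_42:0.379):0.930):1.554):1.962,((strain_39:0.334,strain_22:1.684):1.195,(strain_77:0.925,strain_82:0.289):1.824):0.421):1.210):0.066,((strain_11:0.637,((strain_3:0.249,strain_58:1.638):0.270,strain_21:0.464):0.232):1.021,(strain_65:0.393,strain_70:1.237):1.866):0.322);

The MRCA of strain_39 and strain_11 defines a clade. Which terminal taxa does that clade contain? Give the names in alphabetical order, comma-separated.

Tracing strain_39: it sits inside (strain_39,strain_22).
Tracing strain_11: it sits inside (strain_11,((strain_3,strain_58),strain_21)).
The smallest clade enclosing both is the whole tree (their MRCA is the root), so the answer is all 20 tips in alphabetical order.

strain_11, strain_12, strain_20, strain_21, strain_22, strain_25, strain_3, strain_31, strain_32, strain_39, strain_42, strain_52, strain_58, strain_65, strain_69, strain_70, strain_77, strain_80, strain_82, strain_87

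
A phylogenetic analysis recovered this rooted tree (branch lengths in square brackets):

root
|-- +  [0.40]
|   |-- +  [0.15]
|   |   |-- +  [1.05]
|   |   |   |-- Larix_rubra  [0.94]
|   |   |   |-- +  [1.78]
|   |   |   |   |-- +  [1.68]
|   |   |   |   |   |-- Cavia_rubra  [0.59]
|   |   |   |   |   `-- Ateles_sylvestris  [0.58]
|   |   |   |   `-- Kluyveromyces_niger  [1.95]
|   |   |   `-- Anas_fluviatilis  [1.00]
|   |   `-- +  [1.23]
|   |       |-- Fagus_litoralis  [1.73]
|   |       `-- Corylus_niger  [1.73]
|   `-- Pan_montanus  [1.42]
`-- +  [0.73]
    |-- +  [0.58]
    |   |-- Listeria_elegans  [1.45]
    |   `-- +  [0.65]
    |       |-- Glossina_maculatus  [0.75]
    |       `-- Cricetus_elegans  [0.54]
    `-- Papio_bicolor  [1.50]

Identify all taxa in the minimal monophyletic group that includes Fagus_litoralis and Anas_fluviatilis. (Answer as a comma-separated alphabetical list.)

Anas_fluviatilis, Ateles_sylvestris, Cavia_rubra, Corylus_niger, Fagus_litoralis, Kluyveromyces_niger, Larix_rubra

Tracing Fagus_litoralis: it sits inside (Fagus_litoralis,Corylus_niger).
Tracing Anas_fluviatilis: it sits inside (Larix_rubra,((Cavia_rubra,Ateles_sylvestris),Kluyveromyces_niger),Anas_fluviatilis).
The smallest clade enclosing both is ((Larix_rubra,((Cavia_rubra,Ateles_sylvestris),Kluyveromyces_niger),Anas_fluviatilis),(Fagus_litoralis,Corylus_niger)); the answer is its 7 terminal taxa in alphabetical order.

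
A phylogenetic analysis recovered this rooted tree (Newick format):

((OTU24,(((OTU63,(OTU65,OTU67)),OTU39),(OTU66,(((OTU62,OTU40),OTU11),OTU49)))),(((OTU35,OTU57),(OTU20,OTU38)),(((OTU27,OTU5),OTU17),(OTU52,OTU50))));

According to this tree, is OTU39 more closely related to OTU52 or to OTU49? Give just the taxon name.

The MRCA of OTU39 and OTU49 subtends (((OTU63,(OTU65,OTU67)),OTU39),(OTU66,(((OTU62,OTU40),OTU11),OTU49))) (9 taxa).
The MRCA of OTU39 and OTU52 is the root, subtending the entire tree (19 taxa).
The first is nested inside the second, so OTU39 shares a more recent common ancestor with OTU49.

OTU49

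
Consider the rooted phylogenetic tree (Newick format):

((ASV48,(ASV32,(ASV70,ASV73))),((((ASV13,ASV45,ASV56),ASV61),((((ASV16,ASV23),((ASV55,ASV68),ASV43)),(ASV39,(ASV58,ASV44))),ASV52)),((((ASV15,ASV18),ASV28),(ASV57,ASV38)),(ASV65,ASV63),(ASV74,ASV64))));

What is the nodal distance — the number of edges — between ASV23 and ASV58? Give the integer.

6

The MRCA of ASV23 and ASV58 is the node subtending (((ASV16,ASV23),((ASV55,ASV68),ASV43)),(ASV39,(ASV58,ASV44))).
From ASV23 up to that node: 3 branches. From ASV58 up to the same node: 3 branches. Total: 3 + 3 = 6.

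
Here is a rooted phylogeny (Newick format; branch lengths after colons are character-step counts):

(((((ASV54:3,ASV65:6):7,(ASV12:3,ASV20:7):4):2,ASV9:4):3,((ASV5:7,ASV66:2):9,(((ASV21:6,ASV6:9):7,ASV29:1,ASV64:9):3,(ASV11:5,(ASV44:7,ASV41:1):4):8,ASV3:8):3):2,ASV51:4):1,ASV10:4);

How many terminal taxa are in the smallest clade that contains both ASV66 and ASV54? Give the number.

16

The MRCA of ASV66 and ASV54 is the node subtending ((((ASV54,ASV65),(ASV12,ASV20)),ASV9),((ASV5,ASV66),(((ASV21,ASV6),ASV29,ASV64),(ASV11,(ASV44,ASV41)),ASV3)),ASV51).
That clade contains 16 terminal taxa: ASV11, ASV12, ASV20, ASV21, ASV29, ASV3, ASV41, ASV44, ASV5, ASV51, ASV54, ASV6, ASV64, ASV65, ASV66, ASV9.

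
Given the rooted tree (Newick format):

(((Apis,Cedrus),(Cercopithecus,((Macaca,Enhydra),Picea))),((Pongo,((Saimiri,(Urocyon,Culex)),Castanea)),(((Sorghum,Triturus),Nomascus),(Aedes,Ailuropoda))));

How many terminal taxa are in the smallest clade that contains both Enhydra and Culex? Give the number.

16

The MRCA of Enhydra and Culex is the root, so the clade is the entire tree.
That clade contains 16 terminal taxa: Aedes, Ailuropoda, Apis, Castanea, Cedrus, Cercopithecus, Culex, Enhydra, Macaca, Nomascus, Picea, Pongo, Saimiri, Sorghum, Triturus, Urocyon.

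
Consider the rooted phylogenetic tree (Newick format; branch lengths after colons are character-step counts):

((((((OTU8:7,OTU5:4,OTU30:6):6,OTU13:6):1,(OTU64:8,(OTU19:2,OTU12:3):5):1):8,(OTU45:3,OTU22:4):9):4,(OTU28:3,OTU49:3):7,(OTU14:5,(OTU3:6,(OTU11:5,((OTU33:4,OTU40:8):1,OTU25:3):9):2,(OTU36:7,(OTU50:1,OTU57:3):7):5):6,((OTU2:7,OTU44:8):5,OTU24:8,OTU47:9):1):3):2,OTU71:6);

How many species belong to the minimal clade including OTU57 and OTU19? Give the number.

The MRCA of OTU57 and OTU19 is the node subtending (((((OTU8,OTU5,OTU30),OTU13),(OTU64,(OTU19,OTU12))),(OTU45,OTU22)),(OTU28,OTU49),(OTU14,(OTU3,(OTU11,((OTU33,OTU40),OTU25)),(OTU36,(OTU50,OTU57))),((OTU2,OTU44),OTU24,OTU47))).
That clade contains 24 terminal taxa: OTU11, OTU12, OTU13, OTU14, OTU19, OTU2, OTU22, OTU24, OTU25, OTU28, OTU3, OTU30, OTU33, OTU36, OTU40, OTU44, OTU45, OTU47, OTU49, OTU5, OTU50, OTU57, OTU64, OTU8.

24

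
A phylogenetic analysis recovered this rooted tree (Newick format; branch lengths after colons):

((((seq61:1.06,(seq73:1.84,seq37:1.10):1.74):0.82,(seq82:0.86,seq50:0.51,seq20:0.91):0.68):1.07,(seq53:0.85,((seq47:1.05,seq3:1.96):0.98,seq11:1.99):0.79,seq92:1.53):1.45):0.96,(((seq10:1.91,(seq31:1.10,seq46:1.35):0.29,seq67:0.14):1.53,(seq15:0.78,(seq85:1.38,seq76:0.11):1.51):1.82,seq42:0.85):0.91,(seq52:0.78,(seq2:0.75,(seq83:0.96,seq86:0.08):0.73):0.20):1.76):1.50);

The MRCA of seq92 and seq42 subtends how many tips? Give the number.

The MRCA of seq92 and seq42 is the root, so the clade is the entire tree.
That clade contains 23 terminal taxa: seq10, seq11, seq15, seq2, seq20, seq3, seq31, seq37, seq42, seq46, seq47, seq50, seq52, seq53, seq61, seq67, seq73, seq76, seq82, seq83, seq85, seq86, seq92.

23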